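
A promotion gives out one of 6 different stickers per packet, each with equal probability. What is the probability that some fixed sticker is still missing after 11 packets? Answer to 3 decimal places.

On each packet the fixed sticker fails to appear with probability 5/6.
P(still missing after 11) = (5/6)^11 = 0.1346.

0.135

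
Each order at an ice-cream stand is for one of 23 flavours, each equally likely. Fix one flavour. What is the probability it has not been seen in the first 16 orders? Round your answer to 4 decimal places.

0.4910

On each order the fixed flavour fails to appear with probability 22/23.
P(still missing after 16) = (22/23)^16 = 0.49104.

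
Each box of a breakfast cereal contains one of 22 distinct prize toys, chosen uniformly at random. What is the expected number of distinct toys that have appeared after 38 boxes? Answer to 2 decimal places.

For each toy, P(seen in 38 boxes) = 1 - (21/22)^38 = 0.829.
By linearity of expectation, E[distinct seen] = 22·(1 - (21/22)^38) = 18.244.

18.24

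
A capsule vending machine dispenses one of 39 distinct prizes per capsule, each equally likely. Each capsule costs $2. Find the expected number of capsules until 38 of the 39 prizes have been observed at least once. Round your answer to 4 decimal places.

Going from k to k+1 distinct takes a geometric number of capsules with mean 39/(39-k).
Sum over k = 0,...,37: E = 39/39 + 39/38 + 39/37 + ... + 39/3 + 39/2 = 126.88818.

126.8882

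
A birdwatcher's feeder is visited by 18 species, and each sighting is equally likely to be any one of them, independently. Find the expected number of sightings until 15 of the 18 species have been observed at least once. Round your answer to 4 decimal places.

29.9119

Going from k to k+1 distinct takes a geometric number of sightings with mean 18/(18-k).
Sum over k = 0,...,14: E = 18/18 + 18/17 + 18/16 + ... + 18/5 + 18/4 = 29.91195.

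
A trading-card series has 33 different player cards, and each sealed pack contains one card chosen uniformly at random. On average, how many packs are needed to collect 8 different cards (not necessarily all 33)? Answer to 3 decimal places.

9.004

Going from k to k+1 distinct takes a geometric number of packs with mean 33/(33-k).
Sum over k = 0,...,7: E = 33/33 + 33/32 + 33/31 + ... + 33/27 + 33/26 = 9.0037.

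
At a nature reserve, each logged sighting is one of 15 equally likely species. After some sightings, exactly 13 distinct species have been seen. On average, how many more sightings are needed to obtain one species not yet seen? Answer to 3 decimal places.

The number of sightings until the next new species is geometric with success probability 2/15, so its mean is 15/2.
E = 15/2 = 7.5000.

7.500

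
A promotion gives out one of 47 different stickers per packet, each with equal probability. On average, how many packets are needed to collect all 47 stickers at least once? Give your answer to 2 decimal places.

208.58

After k distinct stickers have appeared, the next packet gives a new one with probability (47-k)/47, so the expected wait for the (k+1)-th is 47/(47-k).
E[T] = 47/47 + 47/46 + 47/45 + ... + 47/2 + 47/1 = 47·H_{47}.
H_{47} = 4.438, so E[T] = 208.584.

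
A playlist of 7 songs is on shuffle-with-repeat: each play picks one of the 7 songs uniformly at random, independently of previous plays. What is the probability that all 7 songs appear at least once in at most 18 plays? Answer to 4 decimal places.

By inclusion–exclusion over which songs are missing,
P(all seen) = Σ_{j=0}^{7} (-1)^j C(7,j)((7-j)/7)^18
= 1.00000 - 0.43657 + 0.04919 - 0.00148 + 0.00001 - 0.00000 + 0.00000 - 0.00000
= 0.61115.

0.6112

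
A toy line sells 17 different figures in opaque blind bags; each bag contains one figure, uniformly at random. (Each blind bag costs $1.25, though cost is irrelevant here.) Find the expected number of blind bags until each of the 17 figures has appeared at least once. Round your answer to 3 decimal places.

The wait to go from k to k+1 distinct figures is geometric with mean 17/(17-k).
E[T] = 17/17 + 17/16 + 17/15 + ... + 17/2 + 17/1 = 17·H_{17}.
H_{17} = 3.4396, so E[T] = 58.4724.

58.472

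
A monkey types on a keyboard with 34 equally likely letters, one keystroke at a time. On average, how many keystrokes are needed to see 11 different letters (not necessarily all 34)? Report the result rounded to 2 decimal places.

With k distinct letters already seen, the next new one arrives after an expected 34/(34-k) keystrokes.
Sum over k = 0,...,10: E = 34/34 + 34/33 + 34/32 + ... + 34/25 + 34/24 = 13.053.

13.05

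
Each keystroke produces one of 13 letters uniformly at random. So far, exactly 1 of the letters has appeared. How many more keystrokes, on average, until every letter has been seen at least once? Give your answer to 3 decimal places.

From k distinct to k+1 distinct takes on average 13/(13-k) keystrokes.
Sum over k = 1,...,12: E = 13/12 + 13/11 + 13/10 + ... + 13/2 + 13/1 = 40.3417.

40.342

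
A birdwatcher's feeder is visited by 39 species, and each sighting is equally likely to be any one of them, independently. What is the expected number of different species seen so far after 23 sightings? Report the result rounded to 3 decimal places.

17.541

For each species, P(seen in 23 sightings) = 1 - (38/39)^23 = 0.4498.
By linearity of expectation, E[distinct seen] = 39·(1 - (38/39)^23) = 17.5414.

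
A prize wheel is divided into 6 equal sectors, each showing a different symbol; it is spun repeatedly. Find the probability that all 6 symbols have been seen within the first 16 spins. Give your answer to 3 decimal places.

0.698

Let A_i be the event that symbol i is missing after 16 spins. By inclusion–exclusion on the A_i,
P(all seen) = Σ_{j=0}^{6} (-1)^j C(6,j)((6-j)/6)^16
= 1.0000 - 0.3245 + 0.0228 - 0.0003 + 0.0000 - 0.0000 + 0.0000
= 0.6980.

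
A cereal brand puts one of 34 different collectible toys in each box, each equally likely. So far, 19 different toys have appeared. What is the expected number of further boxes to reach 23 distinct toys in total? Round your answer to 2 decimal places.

With k distinct toys already seen, the next new one takes an expected 34/(34-k) boxes.
Sum over k = 19,...,22: E = 34/15 + 34/14 + 34/13 + 34/12 = 10.144.

10.14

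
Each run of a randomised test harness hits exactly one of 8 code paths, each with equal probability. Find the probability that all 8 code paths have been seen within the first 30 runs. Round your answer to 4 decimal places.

0.8593

By inclusion–exclusion over which code paths are missing,
P(all seen) = Σ_{j=0}^{8} (-1)^j C(8,j)((8-j)/8)^30
= 1.00000 - 0.14566 + 0.00500 - 0.00004 + 0.00000 - 0.00000 + 0.00000 - 0.00000 + 0.00000
= 0.85930.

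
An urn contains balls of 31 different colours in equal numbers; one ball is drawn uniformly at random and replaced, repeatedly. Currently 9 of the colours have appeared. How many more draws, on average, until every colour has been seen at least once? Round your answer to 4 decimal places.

114.4152

From k distinct to k+1 distinct takes on average 31/(31-k) draws.
Sum over k = 9,...,30: E = 31/22 + 31/21 + 31/20 + ... + 31/2 + 31/1 = 114.41521.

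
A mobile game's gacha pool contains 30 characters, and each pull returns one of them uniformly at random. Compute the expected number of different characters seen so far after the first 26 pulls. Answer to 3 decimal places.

For each character, P(seen in 26 pulls) = 1 - (29/30)^26 = 0.5858.
By linearity of expectation, E[distinct seen] = 30·(1 - (29/30)^26) = 17.5744.

17.574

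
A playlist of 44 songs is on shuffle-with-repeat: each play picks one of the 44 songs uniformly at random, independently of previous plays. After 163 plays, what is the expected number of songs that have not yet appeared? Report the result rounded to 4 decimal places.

For each song, P(unseen after 163) = (43/44)^163 = 0.02358.
By linearity of expectation, E[unseen] = 44·(43/44)^163 = 1.03759.

1.0376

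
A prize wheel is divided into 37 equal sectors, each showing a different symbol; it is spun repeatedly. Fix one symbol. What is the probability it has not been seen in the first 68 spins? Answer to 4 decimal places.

Each spin misses the fixed symbol with probability (37-1)/37 = 36/37, independently.
P(still missing after 68) = (36/37)^68 = 0.15519.

0.1552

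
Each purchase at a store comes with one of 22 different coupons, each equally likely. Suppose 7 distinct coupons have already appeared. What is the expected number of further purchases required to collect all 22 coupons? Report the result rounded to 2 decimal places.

73.00

With k distinct coupons already seen, the next new one takes an expected 22/(22-k) purchases.
Sum over k = 7,...,21: E = 22/15 + 22/14 + 22/13 + ... + 22/2 + 22/1 = 73.001.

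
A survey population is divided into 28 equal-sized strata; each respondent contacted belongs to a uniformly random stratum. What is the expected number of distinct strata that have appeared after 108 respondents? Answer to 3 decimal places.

27.449

For each stratum, P(seen in 108 respondents) = 1 - (27/28)^108 = 0.9803.
By linearity of expectation, E[distinct seen] = 28·(1 - (27/28)^108) = 27.4487.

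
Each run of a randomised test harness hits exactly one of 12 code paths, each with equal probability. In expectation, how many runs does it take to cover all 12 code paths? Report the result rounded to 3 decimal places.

37.239

After k distinct code paths have appeared, the next run gives a new one with probability (12-k)/12, so the expected wait for the (k+1)-th is 12/(12-k).
E[T] = 12/12 + 12/11 + 12/10 + ... + 12/2 + 12/1 = 12·H_{12}.
H_{12} = 3.1032, so E[T] = 37.2385.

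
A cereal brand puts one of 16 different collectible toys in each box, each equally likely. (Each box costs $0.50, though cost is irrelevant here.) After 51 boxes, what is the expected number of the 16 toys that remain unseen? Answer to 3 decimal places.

For each toy, P(unseen after 51) = (15/16)^51 = 0.0372.
By linearity of expectation, E[unseen] = 16·(15/16)^51 = 0.5952.

0.595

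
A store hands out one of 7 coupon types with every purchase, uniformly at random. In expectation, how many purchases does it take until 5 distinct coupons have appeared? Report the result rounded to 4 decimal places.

Going from k to k+1 distinct takes a geometric number of purchases with mean 7/(7-k).
Sum over k = 0,...,4: E = 7/7 + 7/6 + 7/5 + 7/4 + 7/3 = 7.65000.

7.6500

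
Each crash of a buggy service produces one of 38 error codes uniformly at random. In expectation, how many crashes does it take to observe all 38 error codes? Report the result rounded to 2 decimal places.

The wait to go from k to k+1 distinct error codes is geometric with mean 38/(38-k).
E[T] = 38/38 + 38/37 + 38/36 + ... + 38/2 + 38/1 = 38·H_{38}.
H_{38} = 4.228, so E[T] = 160.660.

160.66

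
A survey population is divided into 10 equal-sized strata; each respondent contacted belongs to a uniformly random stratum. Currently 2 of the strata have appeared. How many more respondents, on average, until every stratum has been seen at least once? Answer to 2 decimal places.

27.18

The wait to go from k to k+1 distinct strata is geometric with mean 10/(10-k).
Sum over k = 2,...,9: E = 10/8 + 10/7 + 10/6 + ... + 10/2 + 10/1 = 27.179.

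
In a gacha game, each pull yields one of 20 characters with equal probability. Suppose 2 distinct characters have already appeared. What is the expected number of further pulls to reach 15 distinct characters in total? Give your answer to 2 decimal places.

24.24

The wait to go from k to k+1 distinct characters is geometric with mean 20/(20-k).
Sum over k = 2,...,14: E = 20/18 + 20/17 + 20/16 + ... + 20/7 + 20/6 = 24.235.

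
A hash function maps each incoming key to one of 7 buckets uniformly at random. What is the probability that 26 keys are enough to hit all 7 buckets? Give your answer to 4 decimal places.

0.8761

By inclusion–exclusion over which buckets are missing,
P(all seen) = Σ_{j=0}^{7} (-1)^j C(7,j)((7-j)/7)^26
= 1.00000 - 0.12720 + 0.00333 - 0.00002 + 0.00000 - 0.00000 + 0.00000 - 0.00000
= 0.87612.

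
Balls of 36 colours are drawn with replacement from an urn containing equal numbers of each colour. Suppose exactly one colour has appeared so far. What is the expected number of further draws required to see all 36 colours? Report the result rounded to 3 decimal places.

149.284

The wait to go from k to k+1 distinct colours is geometric with mean 36/(36-k).
Sum over k = 1,...,35: E = 36/35 + 36/34 + 36/33 + ... + 36/2 + 36/1 = 149.2841.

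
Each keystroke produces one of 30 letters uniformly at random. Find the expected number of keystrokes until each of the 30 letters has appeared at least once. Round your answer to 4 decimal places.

After k distinct letters have appeared, the next keystroke gives a new one with probability (30-k)/30, so the expected wait for the (k+1)-th is 30/(30-k).
E[T] = 30/30 + 30/29 + 30/28 + ... + 30/2 + 30/1 = 30·H_{30}.
H_{30} = 3.99499, so E[T] = 119.84961.

119.8496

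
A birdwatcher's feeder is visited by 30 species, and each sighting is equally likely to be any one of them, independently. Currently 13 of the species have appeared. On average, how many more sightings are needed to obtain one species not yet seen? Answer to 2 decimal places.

Each sighting yields a new species with probability (30-13)/30 = 17/30, so the wait is geometric with mean 30/17.
E = 30/17 = 1.765.

1.76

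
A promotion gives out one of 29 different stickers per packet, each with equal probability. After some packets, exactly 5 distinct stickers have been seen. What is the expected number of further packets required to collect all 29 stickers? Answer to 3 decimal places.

109.503

The wait to go from k to k+1 distinct stickers is geometric with mean 29/(29-k).
Sum over k = 5,...,28: E = 29/24 + 29/23 + 29/22 + ... + 29/2 + 29/1 = 109.5028.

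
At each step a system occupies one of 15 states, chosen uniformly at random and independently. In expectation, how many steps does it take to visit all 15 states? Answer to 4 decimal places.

The wait to go from k to k+1 distinct states is geometric with mean 15/(15-k).
E[T] = 15/15 + 15/14 + 15/13 + ... + 15/2 + 15/1 = 15·H_{15}.
H_{15} = 3.31823, so E[T] = 49.77343.

49.7734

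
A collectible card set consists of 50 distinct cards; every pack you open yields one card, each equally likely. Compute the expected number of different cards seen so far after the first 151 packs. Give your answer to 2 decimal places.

47.63

For each card, P(seen in 151 packs) = 1 - (49/50)^151 = 0.953.
By linearity of expectation, E[distinct seen] = 50·(1 - (49/50)^151) = 47.633.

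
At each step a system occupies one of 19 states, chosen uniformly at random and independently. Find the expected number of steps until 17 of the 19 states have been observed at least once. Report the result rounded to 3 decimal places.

Going from k to k+1 distinct takes a geometric number of steps with mean 19/(19-k).
Sum over k = 0,...,16: E = 19/19 + 19/18 + 19/17 + ... + 19/4 + 19/3 = 38.9071.

38.907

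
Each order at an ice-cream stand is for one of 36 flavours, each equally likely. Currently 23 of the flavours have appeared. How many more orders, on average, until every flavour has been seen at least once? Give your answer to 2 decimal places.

114.48

With k distinct flavours already seen, the next new one takes an expected 36/(36-k) orders.
Sum over k = 23,...,35: E = 36/13 + 36/12 + 36/11 + ... + 36/2 + 36/1 = 114.485.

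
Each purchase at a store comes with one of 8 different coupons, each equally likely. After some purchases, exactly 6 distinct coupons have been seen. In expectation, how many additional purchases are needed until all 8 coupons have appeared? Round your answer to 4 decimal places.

12.0000

With k distinct coupons already seen, the next new one takes an expected 8/(8-k) purchases.
Sum over k = 6,...,7: E = 8/2 + 8/1 = 12.00000.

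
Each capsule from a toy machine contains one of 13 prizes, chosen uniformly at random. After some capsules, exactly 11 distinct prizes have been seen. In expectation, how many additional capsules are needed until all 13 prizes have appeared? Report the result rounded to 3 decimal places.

19.500

With k distinct prizes already seen, the next new one takes an expected 13/(13-k) capsules.
Sum over k = 11,...,12: E = 13/2 + 13/1 = 19.5000.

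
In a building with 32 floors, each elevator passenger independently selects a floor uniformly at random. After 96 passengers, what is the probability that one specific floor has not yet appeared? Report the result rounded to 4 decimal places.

On each passenger the fixed floor fails to appear with probability 31/32.
P(still missing after 96) = (31/32)^96 = 0.04746.

0.0475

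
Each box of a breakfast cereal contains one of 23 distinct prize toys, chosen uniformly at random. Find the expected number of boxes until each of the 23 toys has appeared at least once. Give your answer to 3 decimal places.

Split into phases: going from k distinct to k+1 distinct takes on average 23/(23-k) boxes.
E[T] = 23/23 + 23/22 + 23/21 + ... + 23/2 + 23/1 = 23·H_{23}.
H_{23} = 3.7343, so E[T] = 85.8887.

85.889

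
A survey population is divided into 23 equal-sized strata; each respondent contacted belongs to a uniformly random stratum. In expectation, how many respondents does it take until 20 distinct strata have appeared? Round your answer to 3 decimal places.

43.722

With k distinct strata already seen, the next new one arrives after an expected 23/(23-k) respondents.
Sum over k = 0,...,19: E = 23/23 + 23/22 + 23/21 + ... + 23/5 + 23/4 = 43.7220.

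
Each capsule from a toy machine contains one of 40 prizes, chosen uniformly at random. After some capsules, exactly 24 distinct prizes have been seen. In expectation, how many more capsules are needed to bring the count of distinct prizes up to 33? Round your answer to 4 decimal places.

31.5149

The wait to go from k to k+1 distinct prizes is geometric with mean 40/(40-k).
Sum over k = 24,...,32: E = 40/16 + 40/15 + 40/14 + ... + 40/9 + 40/8 = 31.51487.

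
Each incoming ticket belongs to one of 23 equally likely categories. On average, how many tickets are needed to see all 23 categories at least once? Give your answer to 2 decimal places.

Split into phases: going from k distinct to k+1 distinct takes on average 23/(23-k) tickets.
E[T] = 23/23 + 23/22 + 23/21 + ... + 23/2 + 23/1 = 23·H_{23}.
H_{23} = 3.734, so E[T] = 85.889.

85.89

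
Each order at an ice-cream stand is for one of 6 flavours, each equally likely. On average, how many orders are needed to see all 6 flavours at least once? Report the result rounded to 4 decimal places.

After k distinct flavours have appeared, the next order gives a new one with probability (6-k)/6, so the expected wait for the (k+1)-th is 6/(6-k).
E[T] = 6/6 + 6/5 + 6/4 + 6/3 + 6/2 + 6/1 = 6·H_{6}.
H_{6} = 2.45000, so E[T] = 14.70000.

14.7000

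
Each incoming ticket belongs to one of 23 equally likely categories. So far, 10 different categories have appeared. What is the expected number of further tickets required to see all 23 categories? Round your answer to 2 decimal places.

73.14

With k distinct categories already seen, the next new one takes an expected 23/(23-k) tickets.
Sum over k = 10,...,22: E = 23/13 + 23/12 + 23/11 + ... + 23/2 + 23/1 = 73.143.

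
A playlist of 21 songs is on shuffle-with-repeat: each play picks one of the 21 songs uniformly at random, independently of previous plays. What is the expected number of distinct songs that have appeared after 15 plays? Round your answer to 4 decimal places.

10.8986

For each song, P(seen in 15 plays) = 1 - (20/21)^15 = 0.51898.
By linearity of expectation, E[distinct seen] = 21·(1 - (20/21)^15) = 10.89864.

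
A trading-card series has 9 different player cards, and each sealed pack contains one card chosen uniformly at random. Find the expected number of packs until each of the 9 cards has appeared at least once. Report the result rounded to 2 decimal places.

25.46

The wait to go from k to k+1 distinct cards is geometric with mean 9/(9-k).
E[T] = 9/9 + 9/8 + 9/7 + ... + 9/2 + 9/1 = 9·H_{9}.
H_{9} = 2.829, so E[T] = 25.461.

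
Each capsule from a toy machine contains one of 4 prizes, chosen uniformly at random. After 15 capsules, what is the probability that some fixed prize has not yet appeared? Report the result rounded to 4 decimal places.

Each capsule misses the fixed prize with probability (4-1)/4 = 3/4, independently.
P(still missing after 15) = (3/4)^15 = 0.01336.

0.0134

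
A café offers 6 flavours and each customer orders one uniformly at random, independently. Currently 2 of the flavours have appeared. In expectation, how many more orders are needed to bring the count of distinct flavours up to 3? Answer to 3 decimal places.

1.500

From k distinct to k+1 distinct takes on average 6/(6-k) orders.
Only the k = 2 term is needed: E = 6/4 = 1.5000.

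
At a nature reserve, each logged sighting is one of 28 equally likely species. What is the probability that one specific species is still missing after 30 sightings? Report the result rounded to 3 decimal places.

0.336

On each sighting the fixed species fails to appear with probability 27/28.
P(still missing after 30) = (27/28)^30 = 0.3359.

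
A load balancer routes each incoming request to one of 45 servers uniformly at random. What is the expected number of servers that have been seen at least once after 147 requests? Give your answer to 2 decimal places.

43.35

For each server, P(seen in 147 requests) = 1 - (44/45)^147 = 0.963.
By linearity of expectation, E[distinct seen] = 45·(1 - (44/45)^147) = 43.346.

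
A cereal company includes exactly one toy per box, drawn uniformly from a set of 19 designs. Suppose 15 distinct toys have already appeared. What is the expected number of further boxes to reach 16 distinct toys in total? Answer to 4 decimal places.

4.7500

With k distinct toys already seen, the next new one takes an expected 19/(19-k) boxes.
Only the k = 15 term is needed: E = 19/4 = 4.75000.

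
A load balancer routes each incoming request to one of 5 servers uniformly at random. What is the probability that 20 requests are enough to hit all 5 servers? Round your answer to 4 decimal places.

0.9427

Let A_i be the event that server i is missing after 20 requests. By inclusion–exclusion on the A_i,
P(all seen) = Σ_{j=0}^{5} (-1)^j C(5,j)((5-j)/5)^20
= 1.00000 - 0.05765 + 0.00037 - 0.00000 + 0.00000 - 0.00000
= 0.94272.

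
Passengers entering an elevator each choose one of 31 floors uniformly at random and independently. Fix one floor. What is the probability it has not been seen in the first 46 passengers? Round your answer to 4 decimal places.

On each passenger the fixed floor fails to appear with probability 30/31.
P(still missing after 46) = (30/31)^46 = 0.22128.

0.2213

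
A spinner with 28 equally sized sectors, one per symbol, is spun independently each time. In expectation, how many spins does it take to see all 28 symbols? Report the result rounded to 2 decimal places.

After k distinct symbols have appeared, the next spin gives a new one with probability (28-k)/28, so the expected wait for the (k+1)-th is 28/(28-k).
E[T] = 28/28 + 28/27 + 28/26 + ... + 28/2 + 28/1 = 28·H_{28}.
H_{28} = 3.927, so E[T] = 109.961.

109.96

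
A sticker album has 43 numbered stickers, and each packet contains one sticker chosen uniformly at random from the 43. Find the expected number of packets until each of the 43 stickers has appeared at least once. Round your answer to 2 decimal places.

187.05

Split into phases: going from k distinct to k+1 distinct takes on average 43/(43-k) packets.
E[T] = 43/43 + 43/42 + 43/41 + ... + 43/2 + 43/1 = 43·H_{43}.
H_{43} = 4.350, so E[T] = 187.050.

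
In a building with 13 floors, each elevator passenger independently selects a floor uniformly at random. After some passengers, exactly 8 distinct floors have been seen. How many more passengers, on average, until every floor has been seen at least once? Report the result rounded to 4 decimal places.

29.6833

With k distinct floors already seen, the next new one takes an expected 13/(13-k) passengers.
Sum over k = 8,...,12: E = 13/5 + 13/4 + 13/3 + 13/2 + 13/1 = 29.68333.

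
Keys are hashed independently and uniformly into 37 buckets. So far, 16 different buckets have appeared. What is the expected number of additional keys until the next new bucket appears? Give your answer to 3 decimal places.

1.762

The number of keys until the next new bucket is geometric with success probability 21/37, so its mean is 37/21.
E = 37/21 = 1.7619.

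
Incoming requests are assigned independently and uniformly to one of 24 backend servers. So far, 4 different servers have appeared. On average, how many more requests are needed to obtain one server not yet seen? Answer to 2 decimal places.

1.20

Each request yields a new server with probability (24-4)/24 = 20/24, so the wait is geometric with mean 24/20.
E = 24/20 = 1.200.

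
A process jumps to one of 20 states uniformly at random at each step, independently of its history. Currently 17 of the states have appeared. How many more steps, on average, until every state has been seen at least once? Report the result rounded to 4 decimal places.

36.6667

From k distinct to k+1 distinct takes on average 20/(20-k) steps.
Sum over k = 17,...,19: E = 20/3 + 20/2 + 20/1 = 36.66667.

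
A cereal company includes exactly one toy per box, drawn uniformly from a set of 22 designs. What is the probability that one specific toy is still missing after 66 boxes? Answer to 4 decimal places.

0.0464

On each box the fixed toy fails to appear with probability 21/22.
P(still missing after 66) = (21/22)^66 = 0.04641.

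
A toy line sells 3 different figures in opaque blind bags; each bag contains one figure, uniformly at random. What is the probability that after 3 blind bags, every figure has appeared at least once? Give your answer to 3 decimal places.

Let A_i be the event that figure i is missing after 3 blind bags. By inclusion–exclusion on the A_i,
P(all seen) = Σ_{j=0}^{3} (-1)^j C(3,j)((3-j)/3)^3
= 1.0000 - 0.8889 + 0.1111 - 0.0000
= 0.2222.

0.222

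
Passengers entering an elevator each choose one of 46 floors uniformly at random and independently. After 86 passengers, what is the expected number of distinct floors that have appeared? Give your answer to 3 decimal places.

39.052

For each floor, P(seen in 86 passengers) = 1 - (45/46)^86 = 0.8490.
By linearity of expectation, E[distinct seen] = 46·(1 - (45/46)^86) = 39.0520.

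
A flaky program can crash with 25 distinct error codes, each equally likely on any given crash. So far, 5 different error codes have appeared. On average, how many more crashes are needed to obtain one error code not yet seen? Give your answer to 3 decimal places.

1.250

Each crash yields a new error code with probability (25-5)/25 = 20/25, so the wait is geometric with mean 25/20.
E = 25/20 = 1.2500.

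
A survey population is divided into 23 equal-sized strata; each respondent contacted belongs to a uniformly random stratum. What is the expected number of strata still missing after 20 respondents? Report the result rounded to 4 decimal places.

9.4542

For each stratum, P(unseen after 20) = (22/23)^20 = 0.41105.
By linearity of expectation, E[unseen] = 23·(22/23)^20 = 9.45420.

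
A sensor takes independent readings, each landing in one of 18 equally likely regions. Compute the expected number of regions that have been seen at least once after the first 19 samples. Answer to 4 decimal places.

11.9239

For each region, P(seen in 19 samples) = 1 - (17/18)^19 = 0.66244.
By linearity of expectation, E[distinct seen] = 18·(1 - (17/18)^19) = 11.92391.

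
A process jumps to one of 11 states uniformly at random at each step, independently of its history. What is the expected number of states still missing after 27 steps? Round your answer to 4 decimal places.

0.8391

For each state, P(unseen after 27) = (10/11)^27 = 0.07628.
By linearity of expectation, E[unseen] = 11·(10/11)^27 = 0.83905.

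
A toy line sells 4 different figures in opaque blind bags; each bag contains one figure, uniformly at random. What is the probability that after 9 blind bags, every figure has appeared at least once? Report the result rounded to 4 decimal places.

Let A_i be the event that figure i is missing after 9 blind bags. By inclusion–exclusion on the A_i,
P(all seen) = Σ_{j=0}^{4} (-1)^j C(4,j)((4-j)/4)^9
= 1.00000 - 0.30034 + 0.01172 - 0.00002 + 0.00000
= 0.71136.

0.7114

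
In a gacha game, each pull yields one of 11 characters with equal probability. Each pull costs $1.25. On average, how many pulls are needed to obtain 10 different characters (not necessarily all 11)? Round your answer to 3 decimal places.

22.219

With k distinct characters already seen, the next new one arrives after an expected 11/(11-k) pulls.
Sum over k = 0,...,9: E = 11/11 + 11/10 + 11/9 + ... + 11/3 + 11/2 = 22.2187.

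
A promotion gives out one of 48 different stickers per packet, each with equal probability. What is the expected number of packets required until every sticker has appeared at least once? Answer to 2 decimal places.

214.02

Split into phases: going from k distinct to k+1 distinct takes on average 48/(48-k) packets.
E[T] = 48/48 + 48/47 + 48/46 + ... + 48/2 + 48/1 = 48·H_{48}.
H_{48} = 4.459, so E[T] = 214.022.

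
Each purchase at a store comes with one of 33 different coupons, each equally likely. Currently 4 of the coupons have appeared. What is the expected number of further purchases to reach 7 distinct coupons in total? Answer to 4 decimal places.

3.5387

From k distinct to k+1 distinct takes on average 33/(33-k) purchases.
Sum over k = 4,...,6: E = 33/29 + 33/28 + 33/27 = 3.53872.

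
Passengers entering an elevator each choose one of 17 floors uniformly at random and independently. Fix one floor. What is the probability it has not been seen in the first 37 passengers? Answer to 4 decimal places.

0.1061

Each passenger misses the fixed floor with probability (17-1)/17 = 16/17, independently.
P(still missing after 37) = (16/17)^37 = 0.10613.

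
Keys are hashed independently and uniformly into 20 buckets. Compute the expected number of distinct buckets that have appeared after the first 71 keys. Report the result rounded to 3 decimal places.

19.476

For each bucket, P(seen in 71 keys) = 1 - (19/20)^71 = 0.9738.
By linearity of expectation, E[distinct seen] = 20·(1 - (19/20)^71) = 19.4759.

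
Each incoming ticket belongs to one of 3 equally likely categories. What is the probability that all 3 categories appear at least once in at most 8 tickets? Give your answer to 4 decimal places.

0.8834

By inclusion–exclusion over which categories are missing,
P(all seen) = Σ_{j=0}^{3} (-1)^j C(3,j)((3-j)/3)^8
= 1.00000 - 0.11706 + 0.00046 - 0.00000
= 0.88340.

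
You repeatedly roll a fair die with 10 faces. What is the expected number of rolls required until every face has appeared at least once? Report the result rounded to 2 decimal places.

29.29

After k distinct faces have appeared, the next roll gives a new one with probability (10-k)/10, so the expected wait for the (k+1)-th is 10/(10-k).
E[T] = 10/10 + 10/9 + 10/8 + ... + 10/2 + 10/1 = 10·H_{10}.
H_{10} = 2.929, so E[T] = 29.290.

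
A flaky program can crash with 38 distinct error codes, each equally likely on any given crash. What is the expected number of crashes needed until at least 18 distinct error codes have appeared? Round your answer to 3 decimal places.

With k distinct error codes already seen, the next new one arrives after an expected 38/(38-k) crashes.
Sum over k = 0,...,17: E = 38/38 + 38/37 + 38/36 + ... + 38/22 + 38/21 = 23.9462.

23.946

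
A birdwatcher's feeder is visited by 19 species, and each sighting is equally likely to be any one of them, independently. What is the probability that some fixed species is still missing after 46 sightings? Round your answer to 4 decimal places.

On each sighting the fixed species fails to appear with probability 18/19.
P(still missing after 46) = (18/19)^46 = 0.08315.

0.0832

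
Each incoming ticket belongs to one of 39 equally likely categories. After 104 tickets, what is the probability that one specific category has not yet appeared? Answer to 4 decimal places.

On each ticket the fixed category fails to appear with probability 38/39.
P(still missing after 104) = (38/39)^104 = 0.06711.

0.0671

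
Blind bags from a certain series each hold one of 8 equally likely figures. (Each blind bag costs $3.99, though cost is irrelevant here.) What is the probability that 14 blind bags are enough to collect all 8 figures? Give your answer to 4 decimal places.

0.1917

Let A_i be the event that figure i is missing after 14 blind bags. By inclusion–exclusion on the A_i,
P(all seen) = Σ_{j=0}^{8} (-1)^j C(8,j)((8-j)/8)^14
= 1.00000 - 1.23368 + 0.49890 - 0.07772 + 0.00427 - 0.00006 + 0.00000 - 0.00000 + 0.00000
= 0.19172.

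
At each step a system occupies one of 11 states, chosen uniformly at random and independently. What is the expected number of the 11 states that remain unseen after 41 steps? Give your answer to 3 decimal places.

0.221

For each state, P(unseen after 41) = (10/11)^41 = 0.0201.
By linearity of expectation, E[unseen] = 11·(10/11)^41 = 0.2209.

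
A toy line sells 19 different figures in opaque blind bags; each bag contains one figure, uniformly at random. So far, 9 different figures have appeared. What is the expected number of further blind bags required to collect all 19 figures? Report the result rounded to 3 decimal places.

55.650

The wait to go from k to k+1 distinct figures is geometric with mean 19/(19-k).
Sum over k = 9,...,18: E = 19/10 + 19/9 + 19/8 + ... + 19/2 + 19/1 = 55.6504.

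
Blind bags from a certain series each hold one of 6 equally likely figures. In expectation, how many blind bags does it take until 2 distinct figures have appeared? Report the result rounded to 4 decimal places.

2.2000

With k distinct figures already seen, the next new one arrives after an expected 6/(6-k) blind bags.
Sum over k = 0,...,1: E = 6/6 + 6/5 = 2.20000.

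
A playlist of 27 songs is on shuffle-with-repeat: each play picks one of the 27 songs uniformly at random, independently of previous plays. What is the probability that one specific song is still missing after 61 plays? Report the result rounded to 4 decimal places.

0.1000

Each play misses the fixed song with probability (27-1)/27 = 26/27, independently.
P(still missing after 61) = (26/27)^61 = 0.10004.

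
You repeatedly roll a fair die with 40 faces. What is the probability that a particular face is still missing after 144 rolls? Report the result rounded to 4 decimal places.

On each roll the fixed face fails to appear with probability 39/40.
P(still missing after 144) = (39/40)^144 = 0.02610.

0.0261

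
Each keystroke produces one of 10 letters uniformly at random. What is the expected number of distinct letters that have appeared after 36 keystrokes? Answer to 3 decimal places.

For each letter, P(seen in 36 keystrokes) = 1 - (9/10)^36 = 0.9775.
By linearity of expectation, E[distinct seen] = 10·(1 - (9/10)^36) = 9.7747.

9.775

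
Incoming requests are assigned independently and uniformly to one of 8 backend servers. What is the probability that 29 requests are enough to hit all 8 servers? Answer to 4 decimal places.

Let A_i be the event that server i is missing after 29 requests. By inclusion–exclusion on the A_i,
P(all seen) = Σ_{j=0}^{8} (-1)^j C(8,j)((8-j)/8)^29
= 1.00000 - 0.16647 + 0.00667 - 0.00007 + 0.00000 - 0.00000 + 0.00000 - 0.00000 + 0.00000
= 0.84013.

0.8401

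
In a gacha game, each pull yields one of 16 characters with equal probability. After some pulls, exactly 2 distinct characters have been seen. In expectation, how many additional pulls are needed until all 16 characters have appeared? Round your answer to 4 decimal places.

The wait to go from k to k+1 distinct characters is geometric with mean 16/(16-k).
Sum over k = 2,...,15: E = 16/14 + 16/13 + 16/12 + ... + 16/2 + 16/1 = 52.02500.

52.0250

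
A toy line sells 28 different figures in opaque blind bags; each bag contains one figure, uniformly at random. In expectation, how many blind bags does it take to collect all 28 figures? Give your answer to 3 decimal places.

109.961

After k distinct figures have appeared, the next blind bag gives a new one with probability (28-k)/28, so the expected wait for the (k+1)-th is 28/(28-k).
E[T] = 28/28 + 28/27 + 28/26 + ... + 28/2 + 28/1 = 28·H_{28}.
H_{28} = 3.9272, so E[T] = 109.9608.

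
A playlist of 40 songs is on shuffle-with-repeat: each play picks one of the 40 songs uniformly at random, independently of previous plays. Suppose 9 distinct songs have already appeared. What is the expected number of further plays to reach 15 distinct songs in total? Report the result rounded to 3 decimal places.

With k distinct songs already seen, the next new one takes an expected 40/(40-k) plays.
Sum over k = 9,...,14: E = 40/31 + 40/30 + 40/29 + 40/28 + 40/27 + 40/26 = 8.4515.

8.451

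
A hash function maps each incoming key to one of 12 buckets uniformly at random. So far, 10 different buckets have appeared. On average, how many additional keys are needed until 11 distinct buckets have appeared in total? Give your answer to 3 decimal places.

With k distinct buckets already seen, the next new one takes an expected 12/(12-k) keys.
Only the k = 10 term is needed: E = 12/2 = 6.0000.

6.000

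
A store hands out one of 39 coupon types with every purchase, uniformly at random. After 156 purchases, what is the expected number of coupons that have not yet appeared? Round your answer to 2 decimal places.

For each coupon, P(unseen after 156) = (38/39)^156 = 0.017.
By linearity of expectation, E[unseen] = 39·(38/39)^156 = 0.678.

0.68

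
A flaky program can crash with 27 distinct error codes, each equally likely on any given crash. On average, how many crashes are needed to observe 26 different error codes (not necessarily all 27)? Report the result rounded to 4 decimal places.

78.0693

Going from k to k+1 distinct takes a geometric number of crashes with mean 27/(27-k).
Sum over k = 0,...,25: E = 27/27 + 27/26 + 27/25 + ... + 27/3 + 27/2 = 78.06933.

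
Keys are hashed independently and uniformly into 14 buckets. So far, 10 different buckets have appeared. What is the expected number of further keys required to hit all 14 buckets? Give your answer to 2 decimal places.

29.17

With k distinct buckets already seen, the next new one takes an expected 14/(14-k) keys.
Sum over k = 10,...,13: E = 14/4 + 14/3 + 14/2 + 14/1 = 29.167.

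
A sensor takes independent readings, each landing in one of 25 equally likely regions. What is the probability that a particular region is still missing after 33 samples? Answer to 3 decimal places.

0.260

On each sample the fixed region fails to appear with probability 24/25.
P(still missing after 33) = (24/25)^33 = 0.2600.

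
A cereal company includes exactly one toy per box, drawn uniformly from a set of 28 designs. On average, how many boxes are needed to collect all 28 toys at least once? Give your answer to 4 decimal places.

The wait to go from k to k+1 distinct toys is geometric with mean 28/(28-k).
E[T] = 28/28 + 28/27 + 28/26 + ... + 28/2 + 28/1 = 28·H_{28}.
H_{28} = 3.92717, so E[T] = 109.96079.

109.9608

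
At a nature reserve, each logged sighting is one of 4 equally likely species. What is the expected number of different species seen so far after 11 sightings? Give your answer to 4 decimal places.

For each species, P(seen in 11 sightings) = 1 - (3/4)^11 = 0.95776.
By linearity of expectation, E[distinct seen] = 4·(1 - (3/4)^11) = 3.83106.

3.8311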